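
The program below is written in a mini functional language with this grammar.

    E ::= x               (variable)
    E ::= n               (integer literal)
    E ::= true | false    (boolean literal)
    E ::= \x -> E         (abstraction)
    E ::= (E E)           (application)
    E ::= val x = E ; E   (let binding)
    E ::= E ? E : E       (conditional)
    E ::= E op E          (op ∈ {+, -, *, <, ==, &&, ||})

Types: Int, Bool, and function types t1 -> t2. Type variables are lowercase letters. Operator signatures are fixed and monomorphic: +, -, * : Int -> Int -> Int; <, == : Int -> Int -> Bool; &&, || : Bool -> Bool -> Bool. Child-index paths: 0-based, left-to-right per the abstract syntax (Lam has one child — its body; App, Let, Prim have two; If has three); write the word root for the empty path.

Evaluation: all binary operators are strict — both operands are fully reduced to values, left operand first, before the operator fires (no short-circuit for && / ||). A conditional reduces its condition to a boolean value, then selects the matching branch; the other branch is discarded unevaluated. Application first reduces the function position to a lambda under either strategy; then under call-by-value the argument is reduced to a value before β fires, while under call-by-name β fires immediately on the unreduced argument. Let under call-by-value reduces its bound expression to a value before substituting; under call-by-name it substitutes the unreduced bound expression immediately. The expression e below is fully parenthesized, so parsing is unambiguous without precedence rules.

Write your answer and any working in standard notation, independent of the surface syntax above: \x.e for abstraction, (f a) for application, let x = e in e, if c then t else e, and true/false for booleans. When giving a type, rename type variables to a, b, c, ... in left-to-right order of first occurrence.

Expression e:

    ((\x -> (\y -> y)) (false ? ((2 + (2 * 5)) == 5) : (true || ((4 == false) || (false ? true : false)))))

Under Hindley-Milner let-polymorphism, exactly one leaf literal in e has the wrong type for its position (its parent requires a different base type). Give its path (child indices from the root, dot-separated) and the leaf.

Answer: 1.2.1.0.1 : false

Derivation:
y : b
\y._ : b -> b
\x._ : a -> b -> b
  unify Bool ~ Bool
  unify Int ~ Int
  unify Int ~ Int
  unify Int ~ Int
  unify Int ~ Int
  unify Int ~ Int
  unify Int ~ Int
  unify Bool ~ Bool
  unify Int ~ Int
  unify Bool ~ Int
  FAIL: mismatch Bool ~ Int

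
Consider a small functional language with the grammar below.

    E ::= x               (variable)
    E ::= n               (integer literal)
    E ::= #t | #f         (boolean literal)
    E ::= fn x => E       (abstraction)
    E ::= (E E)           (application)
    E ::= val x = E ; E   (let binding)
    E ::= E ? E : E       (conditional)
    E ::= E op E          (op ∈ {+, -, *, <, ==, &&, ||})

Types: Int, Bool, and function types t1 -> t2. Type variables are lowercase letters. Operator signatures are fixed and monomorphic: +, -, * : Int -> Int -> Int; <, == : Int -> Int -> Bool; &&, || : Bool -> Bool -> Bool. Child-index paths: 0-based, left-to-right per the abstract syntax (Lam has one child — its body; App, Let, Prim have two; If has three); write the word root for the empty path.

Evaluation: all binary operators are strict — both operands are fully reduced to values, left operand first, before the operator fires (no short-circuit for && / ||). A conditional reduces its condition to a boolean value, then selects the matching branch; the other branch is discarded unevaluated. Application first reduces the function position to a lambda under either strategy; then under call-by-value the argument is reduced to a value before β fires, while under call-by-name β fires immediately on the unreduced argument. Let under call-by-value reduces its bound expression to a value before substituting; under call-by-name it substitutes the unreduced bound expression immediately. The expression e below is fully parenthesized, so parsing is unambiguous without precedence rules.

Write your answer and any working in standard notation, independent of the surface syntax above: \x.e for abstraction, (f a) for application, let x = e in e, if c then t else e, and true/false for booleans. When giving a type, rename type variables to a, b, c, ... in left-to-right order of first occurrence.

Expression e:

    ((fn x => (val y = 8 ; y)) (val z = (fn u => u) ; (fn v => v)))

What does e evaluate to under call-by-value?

Answer: 8

Working:
step 0: ((\x.(let y = 8 in y)) (let z = (\u.u) in (\v.v)))
step 1: [let@1] ((\x.(let y = 8 in y)) (\v.v))
step 2: [beta@root] (let y = 8 in y)
step 3: [let@root] 8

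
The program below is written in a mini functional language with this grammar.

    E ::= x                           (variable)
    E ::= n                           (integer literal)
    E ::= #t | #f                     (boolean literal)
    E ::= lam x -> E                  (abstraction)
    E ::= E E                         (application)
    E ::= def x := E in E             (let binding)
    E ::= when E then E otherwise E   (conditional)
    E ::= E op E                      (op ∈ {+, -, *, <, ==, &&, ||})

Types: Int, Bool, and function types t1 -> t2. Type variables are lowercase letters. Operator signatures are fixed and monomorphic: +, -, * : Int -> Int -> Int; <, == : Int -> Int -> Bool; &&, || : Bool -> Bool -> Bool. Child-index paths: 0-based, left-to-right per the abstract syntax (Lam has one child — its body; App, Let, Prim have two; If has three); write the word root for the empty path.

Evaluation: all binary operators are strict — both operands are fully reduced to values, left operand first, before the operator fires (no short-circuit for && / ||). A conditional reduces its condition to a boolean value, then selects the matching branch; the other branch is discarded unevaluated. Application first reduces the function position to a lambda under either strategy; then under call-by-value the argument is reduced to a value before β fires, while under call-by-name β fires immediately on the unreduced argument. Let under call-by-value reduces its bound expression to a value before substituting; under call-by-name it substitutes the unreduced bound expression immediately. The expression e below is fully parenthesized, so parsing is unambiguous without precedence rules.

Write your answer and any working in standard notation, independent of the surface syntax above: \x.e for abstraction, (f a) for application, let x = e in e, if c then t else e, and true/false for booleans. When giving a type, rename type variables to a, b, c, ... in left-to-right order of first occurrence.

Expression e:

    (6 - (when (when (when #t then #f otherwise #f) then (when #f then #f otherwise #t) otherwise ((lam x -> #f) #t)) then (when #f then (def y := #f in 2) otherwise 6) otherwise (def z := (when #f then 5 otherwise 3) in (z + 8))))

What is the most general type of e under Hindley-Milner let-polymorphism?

Answer: Int

Working:
  unify Int ~ Int
  unify Bool ~ Bool
  unify Bool ~ Bool
  unify Bool ~ Bool
  unify Bool ~ Bool
  unify Bool ~ Bool
\x._ : a -> Bool
  unify a -> Bool ~ Bool -> b
  unify a ~ Bool
  unify Bool ~ b
_ _ : Bool
  unify Bool ~ Bool
  unify Bool ~ Bool
  unify Bool ~ Bool
let y : Bool
  unify Int ~ Int
  unify Bool ~ Bool
  unify Int ~ Int
let z : Int
z : Int
  unify Int ~ Int
  unify Int ~ Int
  unify Int ~ Int
  unify Int ~ Int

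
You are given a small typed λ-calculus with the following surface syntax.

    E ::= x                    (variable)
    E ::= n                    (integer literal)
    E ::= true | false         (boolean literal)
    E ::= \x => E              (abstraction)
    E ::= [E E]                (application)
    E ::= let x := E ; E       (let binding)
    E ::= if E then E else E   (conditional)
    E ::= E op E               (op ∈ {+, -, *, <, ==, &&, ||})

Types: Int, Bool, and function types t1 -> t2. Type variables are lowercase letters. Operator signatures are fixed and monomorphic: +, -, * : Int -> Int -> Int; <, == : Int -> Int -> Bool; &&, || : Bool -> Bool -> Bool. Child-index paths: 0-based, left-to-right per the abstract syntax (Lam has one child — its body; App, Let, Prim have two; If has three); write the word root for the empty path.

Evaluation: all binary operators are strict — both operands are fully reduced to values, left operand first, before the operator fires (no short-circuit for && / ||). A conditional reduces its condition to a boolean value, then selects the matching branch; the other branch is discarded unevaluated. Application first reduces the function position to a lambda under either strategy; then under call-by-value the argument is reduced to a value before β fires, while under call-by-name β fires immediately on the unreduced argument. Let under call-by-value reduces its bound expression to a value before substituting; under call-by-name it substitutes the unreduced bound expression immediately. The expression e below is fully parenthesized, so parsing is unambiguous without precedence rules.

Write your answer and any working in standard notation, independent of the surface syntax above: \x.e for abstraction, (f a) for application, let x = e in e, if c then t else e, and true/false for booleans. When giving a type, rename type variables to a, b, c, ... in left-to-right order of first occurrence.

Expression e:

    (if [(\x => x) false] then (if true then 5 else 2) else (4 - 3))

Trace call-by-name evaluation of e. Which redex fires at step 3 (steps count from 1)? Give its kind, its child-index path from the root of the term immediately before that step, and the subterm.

Answer: delta at root : (4 - 3)

Working:
step 0: (if ((\x.x) false) then (if true then 5 else 2) else (4 - 3))
step 1: [beta@0] (if false then (if true then 5 else 2) else (4 - 3))
step 2: [if@root] (4 - 3)
step 3: [delta@root] 1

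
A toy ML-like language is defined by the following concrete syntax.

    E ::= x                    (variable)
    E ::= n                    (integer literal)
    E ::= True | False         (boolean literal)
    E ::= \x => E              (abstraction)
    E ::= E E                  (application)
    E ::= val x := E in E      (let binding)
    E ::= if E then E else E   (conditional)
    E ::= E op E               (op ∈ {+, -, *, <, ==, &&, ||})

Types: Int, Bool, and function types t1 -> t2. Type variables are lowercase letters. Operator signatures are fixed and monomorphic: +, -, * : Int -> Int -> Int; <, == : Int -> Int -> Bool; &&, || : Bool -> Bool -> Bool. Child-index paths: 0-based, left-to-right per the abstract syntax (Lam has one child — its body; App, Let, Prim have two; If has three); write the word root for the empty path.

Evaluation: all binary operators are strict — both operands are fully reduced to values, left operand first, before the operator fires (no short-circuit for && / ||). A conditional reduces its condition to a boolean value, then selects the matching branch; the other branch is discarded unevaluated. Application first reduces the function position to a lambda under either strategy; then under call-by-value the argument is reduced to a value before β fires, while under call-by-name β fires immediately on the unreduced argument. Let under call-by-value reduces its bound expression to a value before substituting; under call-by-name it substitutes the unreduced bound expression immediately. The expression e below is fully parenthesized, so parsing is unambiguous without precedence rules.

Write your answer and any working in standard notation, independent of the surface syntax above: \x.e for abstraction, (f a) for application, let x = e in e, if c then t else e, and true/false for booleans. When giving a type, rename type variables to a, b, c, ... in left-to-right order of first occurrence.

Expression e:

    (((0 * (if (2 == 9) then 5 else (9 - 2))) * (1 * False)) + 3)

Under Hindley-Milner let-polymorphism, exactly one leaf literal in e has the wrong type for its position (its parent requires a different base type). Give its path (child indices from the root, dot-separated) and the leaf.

Working:
  unify Int ~ Int
  unify Int ~ Int
  unify Int ~ Int
  unify Bool ~ Bool
  unify Int ~ Int
  unify Int ~ Int
  unify Int ~ Int
  unify Int ~ Int
  unify Int ~ Int
  unify Int ~ Int
  unify Bool ~ Int
  FAIL: mismatch Bool ~ Int

Answer: 0.1.1 : false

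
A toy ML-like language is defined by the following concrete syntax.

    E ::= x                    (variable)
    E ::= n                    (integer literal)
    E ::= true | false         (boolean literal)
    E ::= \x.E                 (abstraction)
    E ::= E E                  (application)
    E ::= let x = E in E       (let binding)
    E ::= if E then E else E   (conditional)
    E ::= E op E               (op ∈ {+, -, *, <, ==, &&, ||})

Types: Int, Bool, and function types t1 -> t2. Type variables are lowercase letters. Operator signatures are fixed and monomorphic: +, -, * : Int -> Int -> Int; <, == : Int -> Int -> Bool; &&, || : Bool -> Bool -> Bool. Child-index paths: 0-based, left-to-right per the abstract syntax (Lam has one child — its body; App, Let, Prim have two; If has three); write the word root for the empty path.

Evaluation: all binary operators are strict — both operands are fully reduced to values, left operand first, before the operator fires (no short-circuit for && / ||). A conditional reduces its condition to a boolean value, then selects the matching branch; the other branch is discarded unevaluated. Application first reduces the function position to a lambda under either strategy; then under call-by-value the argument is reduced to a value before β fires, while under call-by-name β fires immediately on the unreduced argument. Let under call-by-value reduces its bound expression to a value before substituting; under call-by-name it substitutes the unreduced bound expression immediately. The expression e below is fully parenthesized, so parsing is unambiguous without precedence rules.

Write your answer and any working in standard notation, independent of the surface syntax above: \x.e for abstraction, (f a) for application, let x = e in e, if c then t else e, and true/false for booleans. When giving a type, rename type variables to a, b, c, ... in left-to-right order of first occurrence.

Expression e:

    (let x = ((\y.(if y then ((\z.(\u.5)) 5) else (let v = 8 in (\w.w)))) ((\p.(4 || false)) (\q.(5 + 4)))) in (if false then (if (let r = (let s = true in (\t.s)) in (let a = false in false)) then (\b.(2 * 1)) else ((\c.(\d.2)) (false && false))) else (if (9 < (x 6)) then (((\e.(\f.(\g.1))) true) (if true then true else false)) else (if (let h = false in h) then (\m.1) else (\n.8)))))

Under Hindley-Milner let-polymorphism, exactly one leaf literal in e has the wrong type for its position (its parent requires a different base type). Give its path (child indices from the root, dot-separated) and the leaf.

Answer: 0.1.0.0.0 : 4

Working:
y : a
  unify a ~ Bool
\u._ : c -> Int
\z._ : b -> c -> Int
  unify b -> c -> Int ~ Int -> d
  unify b ~ Int
  unify c -> Int ~ d
_ _ : c -> Int
let v : Int
w : e
\w._ : e -> e
  unify c -> Int ~ e -> e
  unify c ~ e
  unify Int ~ e
\y._ : Bool -> Int -> Int
  unify Int ~ Bool
  FAIL: mismatch Int ~ Bool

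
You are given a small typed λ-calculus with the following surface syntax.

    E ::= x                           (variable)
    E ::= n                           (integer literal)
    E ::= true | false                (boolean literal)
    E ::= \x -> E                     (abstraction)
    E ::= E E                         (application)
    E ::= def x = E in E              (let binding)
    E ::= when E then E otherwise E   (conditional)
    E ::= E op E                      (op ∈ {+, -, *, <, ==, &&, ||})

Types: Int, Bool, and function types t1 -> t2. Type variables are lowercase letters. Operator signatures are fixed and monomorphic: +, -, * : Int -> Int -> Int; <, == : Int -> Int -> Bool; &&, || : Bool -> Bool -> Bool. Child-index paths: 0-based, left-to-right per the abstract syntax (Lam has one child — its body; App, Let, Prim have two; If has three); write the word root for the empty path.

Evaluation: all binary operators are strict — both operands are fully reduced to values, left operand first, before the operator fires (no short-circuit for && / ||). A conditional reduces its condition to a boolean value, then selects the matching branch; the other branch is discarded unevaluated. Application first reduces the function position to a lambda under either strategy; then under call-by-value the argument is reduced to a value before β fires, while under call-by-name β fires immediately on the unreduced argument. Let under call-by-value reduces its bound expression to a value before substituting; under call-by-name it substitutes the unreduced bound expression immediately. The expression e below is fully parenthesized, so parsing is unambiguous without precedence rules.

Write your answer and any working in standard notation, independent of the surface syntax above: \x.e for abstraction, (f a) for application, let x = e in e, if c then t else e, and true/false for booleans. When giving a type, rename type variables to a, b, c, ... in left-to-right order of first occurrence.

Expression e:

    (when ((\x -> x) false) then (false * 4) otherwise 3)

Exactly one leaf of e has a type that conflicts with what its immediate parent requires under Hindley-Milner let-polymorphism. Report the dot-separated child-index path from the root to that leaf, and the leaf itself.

Answer: 1.0 : false

Trace:
x : a
\x._ : a -> a
  unify a -> a ~ Bool -> b
  unify a ~ Bool
  unify Bool ~ b
_ _ : Bool
  unify Bool ~ Bool
  unify Bool ~ Int
  FAIL: mismatch Bool ~ Int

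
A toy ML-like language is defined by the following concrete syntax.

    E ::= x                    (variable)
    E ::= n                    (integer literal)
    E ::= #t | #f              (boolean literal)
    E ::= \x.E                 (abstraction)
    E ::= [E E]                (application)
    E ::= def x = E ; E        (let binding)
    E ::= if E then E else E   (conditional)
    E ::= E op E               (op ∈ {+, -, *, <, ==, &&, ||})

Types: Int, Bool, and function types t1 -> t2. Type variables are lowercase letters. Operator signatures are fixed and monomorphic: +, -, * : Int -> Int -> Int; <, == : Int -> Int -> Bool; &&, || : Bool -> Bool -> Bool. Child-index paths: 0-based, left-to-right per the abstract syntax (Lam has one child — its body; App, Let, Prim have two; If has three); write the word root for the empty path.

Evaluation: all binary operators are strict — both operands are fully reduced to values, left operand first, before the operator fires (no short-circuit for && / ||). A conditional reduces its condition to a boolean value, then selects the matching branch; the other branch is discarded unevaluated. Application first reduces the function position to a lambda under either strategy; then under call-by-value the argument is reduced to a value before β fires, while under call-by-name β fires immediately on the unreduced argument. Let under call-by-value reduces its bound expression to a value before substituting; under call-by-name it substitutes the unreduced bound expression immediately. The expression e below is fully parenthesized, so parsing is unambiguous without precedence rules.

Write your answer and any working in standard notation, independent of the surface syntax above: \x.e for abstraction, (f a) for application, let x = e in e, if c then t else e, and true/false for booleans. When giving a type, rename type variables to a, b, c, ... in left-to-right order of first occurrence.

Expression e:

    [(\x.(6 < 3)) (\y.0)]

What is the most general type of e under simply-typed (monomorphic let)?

Trace:
  unify Int ~ Int
  unify Int ~ Int
\x._ : a -> Bool
\y._ : b -> Int
  unify a -> Bool ~ (b -> Int) -> c
  unify a ~ b -> Int
  unify Bool ~ c
_ _ : Bool

Answer: Bool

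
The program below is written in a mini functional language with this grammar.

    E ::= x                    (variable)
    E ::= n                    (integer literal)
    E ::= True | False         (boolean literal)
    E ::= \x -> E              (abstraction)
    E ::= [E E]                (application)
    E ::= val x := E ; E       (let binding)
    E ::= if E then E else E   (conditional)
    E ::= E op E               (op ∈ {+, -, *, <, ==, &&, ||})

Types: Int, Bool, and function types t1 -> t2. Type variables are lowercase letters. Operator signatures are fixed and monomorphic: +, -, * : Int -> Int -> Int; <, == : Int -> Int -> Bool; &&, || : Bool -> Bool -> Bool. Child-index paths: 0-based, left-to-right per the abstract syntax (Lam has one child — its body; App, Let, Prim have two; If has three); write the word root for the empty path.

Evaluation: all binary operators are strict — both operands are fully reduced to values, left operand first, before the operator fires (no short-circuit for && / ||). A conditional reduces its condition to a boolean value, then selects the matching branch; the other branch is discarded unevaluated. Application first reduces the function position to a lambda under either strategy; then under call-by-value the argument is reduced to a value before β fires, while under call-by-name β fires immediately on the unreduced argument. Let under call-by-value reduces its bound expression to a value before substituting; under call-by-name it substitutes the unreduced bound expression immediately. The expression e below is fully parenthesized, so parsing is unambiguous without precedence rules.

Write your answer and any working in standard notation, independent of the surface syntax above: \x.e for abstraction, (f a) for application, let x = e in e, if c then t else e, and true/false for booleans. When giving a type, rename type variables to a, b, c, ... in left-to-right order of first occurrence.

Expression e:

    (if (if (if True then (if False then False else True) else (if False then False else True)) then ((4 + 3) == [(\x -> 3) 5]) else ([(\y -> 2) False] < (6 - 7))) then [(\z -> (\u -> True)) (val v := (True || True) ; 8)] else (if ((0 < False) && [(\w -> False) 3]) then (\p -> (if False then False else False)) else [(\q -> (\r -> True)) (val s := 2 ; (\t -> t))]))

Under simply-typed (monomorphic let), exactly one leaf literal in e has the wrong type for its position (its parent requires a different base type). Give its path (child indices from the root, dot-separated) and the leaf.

Answer: 2.0.0.1 : false

Derivation:
  unify Bool ~ Bool
  unify Bool ~ Bool
  unify Bool ~ Bool
  unify Bool ~ Bool
  unify Bool ~ Bool
  unify Bool ~ Bool
  unify Bool ~ Bool
  unify Int ~ Int
  unify Int ~ Int
  unify Int ~ Int
\x._ : a -> Int
  unify a -> Int ~ Int -> b
  unify a ~ Int
  unify Int ~ b
_ _ : Int
  unify Int ~ Int
\y._ : c -> Int
  unify c -> Int ~ Bool -> d
  unify c ~ Bool
  unify Int ~ d
_ _ : Int
  unify Int ~ Int
  unify Int ~ Int
  unify Int ~ Int
  unify Int ~ Int
  unify Bool ~ Bool
  unify Bool ~ Bool
\u._ : f -> Bool
\z._ : e -> f -> Bool
  unify Bool ~ Bool
  unify Bool ~ Bool
let v : Bool
  unify e -> f -> Bool ~ Int -> g
  unify e ~ Int
  unify f -> Bool ~ g
_ _ : f -> Bool
  unify Int ~ Int
  unify Bool ~ Int
  FAIL: mismatch Bool ~ Int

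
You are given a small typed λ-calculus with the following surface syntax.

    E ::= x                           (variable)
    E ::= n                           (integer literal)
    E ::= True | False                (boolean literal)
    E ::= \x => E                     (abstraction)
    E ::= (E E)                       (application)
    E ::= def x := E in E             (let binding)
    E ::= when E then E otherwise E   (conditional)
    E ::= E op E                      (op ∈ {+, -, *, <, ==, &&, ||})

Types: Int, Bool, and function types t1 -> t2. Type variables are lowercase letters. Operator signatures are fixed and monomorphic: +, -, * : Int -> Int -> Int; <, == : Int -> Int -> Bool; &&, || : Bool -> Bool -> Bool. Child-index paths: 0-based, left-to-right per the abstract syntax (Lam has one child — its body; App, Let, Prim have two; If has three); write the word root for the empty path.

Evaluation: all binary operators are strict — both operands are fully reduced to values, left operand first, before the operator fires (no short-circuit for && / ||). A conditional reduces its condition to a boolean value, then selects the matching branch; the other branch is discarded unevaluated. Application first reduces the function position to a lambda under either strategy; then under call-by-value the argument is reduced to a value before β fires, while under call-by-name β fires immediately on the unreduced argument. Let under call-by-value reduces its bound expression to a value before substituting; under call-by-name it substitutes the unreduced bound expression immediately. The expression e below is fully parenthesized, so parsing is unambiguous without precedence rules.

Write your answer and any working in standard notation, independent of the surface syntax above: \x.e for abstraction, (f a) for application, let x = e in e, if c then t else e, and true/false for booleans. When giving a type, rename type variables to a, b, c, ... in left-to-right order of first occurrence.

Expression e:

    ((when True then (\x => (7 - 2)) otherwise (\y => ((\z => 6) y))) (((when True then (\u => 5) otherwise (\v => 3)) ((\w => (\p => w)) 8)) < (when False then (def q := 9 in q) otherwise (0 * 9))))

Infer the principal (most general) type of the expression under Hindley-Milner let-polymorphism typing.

Answer: Int

Working:
  unify Bool ~ Bool
  unify Int ~ Int
  unify Int ~ Int
\x._ : a -> Int
\z._ : c -> Int
y : b
  unify c -> Int ~ b -> d
  unify c ~ b
  unify Int ~ d
_ _ : Int
\y._ : b -> Int
  unify a -> Int ~ b -> Int
  unify a ~ b
  unify Int ~ Int
  unify Bool ~ Bool
\u._ : e -> Int
\v._ : f -> Int
  unify e -> Int ~ f -> Int
  unify e ~ f
  unify Int ~ Int
w : g
\p._ : h -> g
\w._ : g -> h -> g
  unify g -> h -> g ~ Int -> i
  unify g ~ Int
  unify h -> Int ~ i
_ _ : h -> Int
  unify f -> Int ~ (h -> Int) -> j
  unify f ~ h -> Int
  unify Int ~ j
_ _ : Int
  unify Int ~ Int
  unify Bool ~ Bool
let q : Int
q : Int
  unify Int ~ Int
  unify Int ~ Int
  unify Int ~ Int
  unify Int ~ Int
  unify b -> Int ~ Bool -> k
  unify b ~ Bool
  unify Int ~ k
_ _ : Int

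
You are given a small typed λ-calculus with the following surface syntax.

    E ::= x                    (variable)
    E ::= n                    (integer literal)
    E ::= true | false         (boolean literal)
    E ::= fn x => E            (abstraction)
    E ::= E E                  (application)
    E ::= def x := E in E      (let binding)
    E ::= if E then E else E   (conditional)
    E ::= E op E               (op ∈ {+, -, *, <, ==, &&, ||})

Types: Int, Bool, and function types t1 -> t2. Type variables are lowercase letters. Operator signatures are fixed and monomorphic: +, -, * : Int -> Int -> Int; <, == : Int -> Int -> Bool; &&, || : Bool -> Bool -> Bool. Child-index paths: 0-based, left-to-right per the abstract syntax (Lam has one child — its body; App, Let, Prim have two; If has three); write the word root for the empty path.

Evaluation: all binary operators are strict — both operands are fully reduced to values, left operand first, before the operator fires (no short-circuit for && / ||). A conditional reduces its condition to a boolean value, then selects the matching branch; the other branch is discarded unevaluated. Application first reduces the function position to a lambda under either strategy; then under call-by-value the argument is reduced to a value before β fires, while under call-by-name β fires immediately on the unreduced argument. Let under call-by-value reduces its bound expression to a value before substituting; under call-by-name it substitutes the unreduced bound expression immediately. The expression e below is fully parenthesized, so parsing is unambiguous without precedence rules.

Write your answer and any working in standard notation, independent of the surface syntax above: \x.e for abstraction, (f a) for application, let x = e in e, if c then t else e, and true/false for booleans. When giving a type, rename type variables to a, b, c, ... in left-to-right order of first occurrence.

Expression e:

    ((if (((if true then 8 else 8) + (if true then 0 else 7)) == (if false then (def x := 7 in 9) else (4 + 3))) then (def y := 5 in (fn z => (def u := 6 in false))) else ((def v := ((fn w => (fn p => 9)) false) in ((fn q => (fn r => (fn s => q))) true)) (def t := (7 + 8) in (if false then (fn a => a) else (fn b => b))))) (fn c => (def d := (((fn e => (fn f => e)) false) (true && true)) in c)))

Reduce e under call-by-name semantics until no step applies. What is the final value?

Derivation:
step 0: ((if (((if true then 8 else 8) + (if true then 0 else 7)) == (if false then (let x = 7 in 9) else (4 + 3))) then (let y = 5 in (\z.(let u = 6 in false))) else ((let v = ((\w.(\p.9)) false) in ((\q.(\r.(\s.q))) true)) (let t = (7 + 8) in (if false then (\a.a) else (\b.b))))) (\c.(let d = (((\e.(\f.e)) false) (true && true)) in c)))
step 1: [if@0.0.0.0] ((if ((8 + (if true then 0 else 7)) == (if false then (let x = 7 in 9) else (4 + 3))) then (let y = 5 in (\z.(let u = 6 in false))) else ((let v = ((\w.(\p.9)) false) in ((\q.(\r.(\s.q))) true)) (let t = (7 + 8) in (if false then (\a.a) else (\b.b))))) (\c.(let d = (((\e.(\f.e)) false) (true && true)) in c)))
step 2: [if@0.0.0.1] ((if ((8 + 0) == (if false then (let x = 7 in 9) else (4 + 3))) then (let y = 5 in (\z.(let u = 6 in false))) else ((let v = ((\w.(\p.9)) false) in ((\q.(\r.(\s.q))) true)) (let t = (7 + 8) in (if false then (\a.a) else (\b.b))))) (\c.(let d = (((\e.(\f.e)) false) (true && true)) in c)))
step 3: [delta@0.0.0] ((if (8 == (if false then (let x = 7 in 9) else (4 + 3))) then (let y = 5 in (\z.(let u = 6 in false))) else ((let v = ((\w.(\p.9)) false) in ((\q.(\r.(\s.q))) true)) (let t = (7 + 8) in (if false then (\a.a) else (\b.b))))) (\c.(let d = (((\e.(\f.e)) false) (true && true)) in c)))
step 4: [if@0.0.1] ((if (8 == (4 + 3)) then (let y = 5 in (\z.(let u = 6 in false))) else ((let v = ((\w.(\p.9)) false) in ((\q.(\r.(\s.q))) true)) (let t = (7 + 8) in (if false then (\a.a) else (\b.b))))) (\c.(let d = (((\e.(\f.e)) false) (true && true)) in c)))
step 5: [delta@0.0.1] ((if (8 == 7) then (let y = 5 in (\z.(let u = 6 in false))) else ((let v = ((\w.(\p.9)) false) in ((\q.(\r.(\s.q))) true)) (let t = (7 + 8) in (if false then (\a.a) else (\b.b))))) (\c.(let d = (((\e.(\f.e)) false) (true && true)) in c)))
step 6: [delta@0.0] ((if false then (let y = 5 in (\z.(let u = 6 in false))) else ((let v = ((\w.(\p.9)) false) in ((\q.(\r.(\s.q))) true)) (let t = (7 + 8) in (if false then (\a.a) else (\b.b))))) (\c.(let d = (((\e.(\f.e)) false) (true && true)) in c)))
step 7: [if@0] (((let v = ((\w.(\p.9)) false) in ((\q.(\r.(\s.q))) true)) (let t = (7 + 8) in (if false then (\a.a) else (\b.b)))) (\c.(let d = (((\e.(\f.e)) false) (true && true)) in c)))
step 8: [let@0.0] ((((\q.(\r.(\s.q))) true) (let t = (7 + 8) in (if false then (\a.a) else (\b.b)))) (\c.(let d = (((\e.(\f.e)) false) (true && true)) in c)))
step 9: [beta@0.0] (((\r.(\s.true)) (let t = (7 + 8) in (if false then (\a.a) else (\b.b)))) (\c.(let d = (((\e.(\f.e)) false) (true && true)) in c)))
step 10: [beta@0] ((\s.true) (\c.(let d = (((\e.(\f.e)) false) (true && true)) in c)))
step 11: [beta@root] true

Answer: true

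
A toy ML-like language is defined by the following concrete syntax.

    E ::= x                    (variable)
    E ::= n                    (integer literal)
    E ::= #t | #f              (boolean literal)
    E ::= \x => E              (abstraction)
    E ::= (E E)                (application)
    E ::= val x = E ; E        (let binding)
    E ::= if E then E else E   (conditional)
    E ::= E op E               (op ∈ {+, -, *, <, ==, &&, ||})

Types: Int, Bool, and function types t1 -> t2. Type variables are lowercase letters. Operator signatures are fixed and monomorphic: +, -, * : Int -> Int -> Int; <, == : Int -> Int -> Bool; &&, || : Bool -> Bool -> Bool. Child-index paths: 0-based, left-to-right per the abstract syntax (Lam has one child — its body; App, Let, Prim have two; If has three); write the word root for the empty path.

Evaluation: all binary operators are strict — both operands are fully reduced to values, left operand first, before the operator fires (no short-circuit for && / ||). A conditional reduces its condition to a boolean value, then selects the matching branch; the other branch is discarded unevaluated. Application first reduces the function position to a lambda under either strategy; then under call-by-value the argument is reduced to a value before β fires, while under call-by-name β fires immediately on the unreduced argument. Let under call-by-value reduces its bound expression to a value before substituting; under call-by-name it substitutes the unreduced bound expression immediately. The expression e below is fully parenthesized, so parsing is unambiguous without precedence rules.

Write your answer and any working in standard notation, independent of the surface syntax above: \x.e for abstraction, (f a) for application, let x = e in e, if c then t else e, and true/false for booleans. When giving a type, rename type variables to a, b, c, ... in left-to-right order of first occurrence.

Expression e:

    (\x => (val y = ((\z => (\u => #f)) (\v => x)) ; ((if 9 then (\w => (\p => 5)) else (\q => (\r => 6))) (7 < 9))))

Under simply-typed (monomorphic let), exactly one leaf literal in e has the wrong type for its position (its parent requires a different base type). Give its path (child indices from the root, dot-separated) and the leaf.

Answer: 0.1.0.0 : 9

Working:
\u._ : c -> Bool
\z._ : b -> c -> Bool
x : a
\v._ : d -> a
  unify b -> c -> Bool ~ (d -> a) -> e
  unify b ~ d -> a
  unify c -> Bool ~ e
_ _ : c -> Bool
let y : c -> Bool
  unify Int ~ Bool
  FAIL: mismatch Int ~ Bool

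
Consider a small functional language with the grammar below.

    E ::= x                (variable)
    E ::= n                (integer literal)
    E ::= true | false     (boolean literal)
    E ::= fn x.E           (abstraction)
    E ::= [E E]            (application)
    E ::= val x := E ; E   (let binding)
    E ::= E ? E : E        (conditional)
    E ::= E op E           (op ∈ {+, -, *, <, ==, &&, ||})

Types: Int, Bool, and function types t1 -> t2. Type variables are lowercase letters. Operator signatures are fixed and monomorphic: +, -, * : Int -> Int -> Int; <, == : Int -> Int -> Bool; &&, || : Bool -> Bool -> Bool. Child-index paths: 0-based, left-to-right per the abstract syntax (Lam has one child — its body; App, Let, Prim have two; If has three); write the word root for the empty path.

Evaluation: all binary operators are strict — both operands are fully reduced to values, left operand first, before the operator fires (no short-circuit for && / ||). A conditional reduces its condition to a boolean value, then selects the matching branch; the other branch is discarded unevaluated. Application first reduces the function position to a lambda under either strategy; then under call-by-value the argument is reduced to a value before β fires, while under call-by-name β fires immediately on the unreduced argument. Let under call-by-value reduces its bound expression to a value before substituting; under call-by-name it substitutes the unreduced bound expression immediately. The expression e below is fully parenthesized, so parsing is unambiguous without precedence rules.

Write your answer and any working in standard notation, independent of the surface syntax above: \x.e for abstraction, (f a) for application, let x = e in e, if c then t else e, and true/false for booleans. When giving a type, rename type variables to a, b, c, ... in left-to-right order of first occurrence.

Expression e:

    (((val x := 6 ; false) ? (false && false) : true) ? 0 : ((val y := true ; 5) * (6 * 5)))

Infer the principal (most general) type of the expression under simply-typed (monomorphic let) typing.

Working:
let x : Int
  unify Bool ~ Bool
  unify Bool ~ Bool
  unify Bool ~ Bool
  unify Bool ~ Bool
  unify Bool ~ Bool
let y : Bool
  unify Int ~ Int
  unify Int ~ Int
  unify Int ~ Int
  unify Int ~ Int
  unify Int ~ Int

Answer: Int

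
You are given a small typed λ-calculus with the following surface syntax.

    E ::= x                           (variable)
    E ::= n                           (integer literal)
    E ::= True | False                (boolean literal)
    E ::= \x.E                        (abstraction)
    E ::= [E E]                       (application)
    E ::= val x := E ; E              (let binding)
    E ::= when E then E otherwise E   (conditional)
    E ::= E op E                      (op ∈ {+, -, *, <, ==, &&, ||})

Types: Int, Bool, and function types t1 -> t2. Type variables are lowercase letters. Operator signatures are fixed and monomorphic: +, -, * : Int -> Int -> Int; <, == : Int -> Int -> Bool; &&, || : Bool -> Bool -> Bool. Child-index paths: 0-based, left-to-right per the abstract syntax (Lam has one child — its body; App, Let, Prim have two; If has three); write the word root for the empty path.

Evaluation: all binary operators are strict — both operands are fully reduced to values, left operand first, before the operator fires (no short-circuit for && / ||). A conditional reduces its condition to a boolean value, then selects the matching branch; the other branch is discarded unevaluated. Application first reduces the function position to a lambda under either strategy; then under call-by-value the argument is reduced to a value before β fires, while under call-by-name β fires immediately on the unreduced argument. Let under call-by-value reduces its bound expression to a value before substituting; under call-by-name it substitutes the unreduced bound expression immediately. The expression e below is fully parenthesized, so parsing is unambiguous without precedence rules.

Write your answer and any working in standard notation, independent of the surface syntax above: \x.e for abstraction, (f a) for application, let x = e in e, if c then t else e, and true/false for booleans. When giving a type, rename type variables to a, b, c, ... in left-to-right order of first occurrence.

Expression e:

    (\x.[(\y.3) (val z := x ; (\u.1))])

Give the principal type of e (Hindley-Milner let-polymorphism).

Derivation:
\y._ : b -> Int
x : a
let z : a
\u._ : c -> Int
  unify b -> Int ~ (c -> Int) -> d
  unify b ~ c -> Int
  unify Int ~ d
_ _ : Int
\x._ : a -> Int

Answer: a -> Int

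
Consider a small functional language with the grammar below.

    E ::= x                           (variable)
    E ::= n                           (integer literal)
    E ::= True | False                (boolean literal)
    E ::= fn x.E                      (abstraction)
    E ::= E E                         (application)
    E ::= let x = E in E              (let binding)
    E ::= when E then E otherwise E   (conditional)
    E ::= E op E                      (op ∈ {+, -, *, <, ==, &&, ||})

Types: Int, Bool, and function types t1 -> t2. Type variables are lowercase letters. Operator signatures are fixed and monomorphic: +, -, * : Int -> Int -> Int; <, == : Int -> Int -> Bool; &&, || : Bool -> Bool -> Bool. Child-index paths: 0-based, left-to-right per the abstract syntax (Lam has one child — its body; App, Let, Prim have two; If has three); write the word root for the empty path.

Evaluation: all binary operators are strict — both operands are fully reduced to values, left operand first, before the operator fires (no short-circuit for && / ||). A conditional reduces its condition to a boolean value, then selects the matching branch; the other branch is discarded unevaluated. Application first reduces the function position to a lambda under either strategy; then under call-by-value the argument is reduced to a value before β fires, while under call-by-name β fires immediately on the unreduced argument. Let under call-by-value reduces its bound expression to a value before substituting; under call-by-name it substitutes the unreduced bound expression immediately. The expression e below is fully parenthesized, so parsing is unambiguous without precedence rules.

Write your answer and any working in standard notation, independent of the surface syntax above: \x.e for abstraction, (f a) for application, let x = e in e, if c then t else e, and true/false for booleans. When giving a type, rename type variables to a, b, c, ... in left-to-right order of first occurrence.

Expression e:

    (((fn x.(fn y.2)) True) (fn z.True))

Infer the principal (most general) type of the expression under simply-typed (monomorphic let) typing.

Answer: Int

Trace:
\y._ : b -> Int
\x._ : a -> b -> Int
  unify a -> b -> Int ~ Bool -> c
  unify a ~ Bool
  unify b -> Int ~ c
_ _ : b -> Int
\z._ : d -> Bool
  unify b -> Int ~ (d -> Bool) -> e
  unify b ~ d -> Bool
  unify Int ~ e
_ _ : Int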